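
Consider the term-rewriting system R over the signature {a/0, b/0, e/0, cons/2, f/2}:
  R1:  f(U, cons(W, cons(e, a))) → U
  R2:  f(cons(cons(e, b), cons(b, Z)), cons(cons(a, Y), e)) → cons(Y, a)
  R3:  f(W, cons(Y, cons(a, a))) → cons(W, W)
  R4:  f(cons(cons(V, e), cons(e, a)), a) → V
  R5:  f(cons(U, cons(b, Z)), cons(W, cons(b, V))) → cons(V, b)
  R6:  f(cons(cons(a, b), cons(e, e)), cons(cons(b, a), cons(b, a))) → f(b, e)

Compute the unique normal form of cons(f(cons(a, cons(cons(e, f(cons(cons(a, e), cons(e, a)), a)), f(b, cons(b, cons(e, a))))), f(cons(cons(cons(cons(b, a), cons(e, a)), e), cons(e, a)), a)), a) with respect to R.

cons(cons(a, cons(cons(e, a), b)), a)

1. cons(f(cons(a, cons(cons(e, f(cons(cons(a, e), cons(e, a)), a)), f(b, cons(b, cons(e, a))))), f(cons(cons(cons(cons(b, a), cons(e, a)), e), cons(e, a)), a)), a)  →  cons(f(cons(a, cons(cons(e, a), f(b, cons(b, cons(e, a))))), f(cons(cons(cons(cons(b, a), cons(e, a)), e), cons(e, a)), a)), a)   [R4 at 1.1.2.1.2]
2. cons(f(cons(a, cons(cons(e, a), f(b, cons(b, cons(e, a))))), f(cons(cons(cons(cons(b, a), cons(e, a)), e), cons(e, a)), a)), a)  →  cons(f(cons(a, cons(cons(e, a), b)), f(cons(cons(cons(cons(b, a), cons(e, a)), e), cons(e, a)), a)), a)   [R1 at 1.1.2.2]
3. cons(f(cons(a, cons(cons(e, a), b)), f(cons(cons(cons(cons(b, a), cons(e, a)), e), cons(e, a)), a)), a)  →  cons(f(cons(a, cons(cons(e, a), b)), cons(cons(b, a), cons(e, a))), a)   [R4 at 1.2]
4. cons(f(cons(a, cons(cons(e, a), b)), cons(cons(b, a), cons(e, a))), a)  →  cons(cons(a, cons(cons(e, a), b)), a)   [R1 at 1]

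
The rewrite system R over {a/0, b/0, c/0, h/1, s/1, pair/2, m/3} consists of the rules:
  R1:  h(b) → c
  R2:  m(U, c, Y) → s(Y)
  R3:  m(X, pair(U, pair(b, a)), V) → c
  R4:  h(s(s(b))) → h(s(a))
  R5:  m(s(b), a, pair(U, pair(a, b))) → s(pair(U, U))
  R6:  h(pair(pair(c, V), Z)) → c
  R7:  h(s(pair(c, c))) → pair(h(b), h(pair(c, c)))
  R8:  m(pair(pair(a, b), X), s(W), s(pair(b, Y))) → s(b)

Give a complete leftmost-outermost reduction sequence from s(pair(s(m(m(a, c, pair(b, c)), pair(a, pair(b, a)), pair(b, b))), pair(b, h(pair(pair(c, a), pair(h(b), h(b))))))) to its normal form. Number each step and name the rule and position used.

1. s(pair(s(m(m(a, c, pair(b, c)), pair(a, pair(b, a)), pair(b, b))), pair(b, h(pair(pair(c, a), pair(h(b), h(b)))))))  →  s(pair(s(c), pair(b, h(pair(pair(c, a), pair(h(b), h(b)))))))   [R3 at 1.1.1]
2. s(pair(s(c), pair(b, h(pair(pair(c, a), pair(h(b), h(b)))))))  →  s(pair(s(c), pair(b, c)))   [R6 at 1.2.2]

s(pair(s(c), pair(b, c)))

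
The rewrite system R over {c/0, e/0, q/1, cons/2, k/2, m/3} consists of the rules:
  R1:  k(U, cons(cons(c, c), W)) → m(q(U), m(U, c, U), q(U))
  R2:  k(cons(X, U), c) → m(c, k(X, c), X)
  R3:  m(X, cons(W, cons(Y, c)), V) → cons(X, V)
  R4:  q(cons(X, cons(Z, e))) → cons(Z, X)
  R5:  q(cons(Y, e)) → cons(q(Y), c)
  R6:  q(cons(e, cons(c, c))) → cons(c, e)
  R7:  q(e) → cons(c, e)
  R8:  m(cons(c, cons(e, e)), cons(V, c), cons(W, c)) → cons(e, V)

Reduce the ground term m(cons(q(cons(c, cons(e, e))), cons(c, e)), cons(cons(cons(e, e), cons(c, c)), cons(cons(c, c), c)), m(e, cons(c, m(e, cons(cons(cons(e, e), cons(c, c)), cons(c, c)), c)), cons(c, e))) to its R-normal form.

cons(cons(cons(e, c), cons(c, e)), cons(e, cons(c, e)))

1. m(cons(q(cons(c, cons(e, e))), cons(c, e)), cons(cons(cons(e, e), cons(c, c)), cons(cons(c, c), c)), m(e, cons(c, m(e, cons(cons(cons(e, e), cons(c, c)), cons(c, c)), c)), cons(c, e)))  →  cons(cons(q(cons(c, cons(e, e))), cons(c, e)), m(e, cons(c, m(e, cons(cons(cons(e, e), cons(c, c)), cons(c, c)), c)), cons(c, e)))   [R3 at ε]
2. cons(cons(q(cons(c, cons(e, e))), cons(c, e)), m(e, cons(c, m(e, cons(cons(cons(e, e), cons(c, c)), cons(c, c)), c)), cons(c, e)))  →  cons(cons(cons(e, c), cons(c, e)), m(e, cons(c, m(e, cons(cons(cons(e, e), cons(c, c)), cons(c, c)), c)), cons(c, e)))   [R4 at 1.1]
3. cons(cons(cons(e, c), cons(c, e)), m(e, cons(c, m(e, cons(cons(cons(e, e), cons(c, c)), cons(c, c)), c)), cons(c, e)))  →  cons(cons(cons(e, c), cons(c, e)), m(e, cons(c, cons(e, c)), cons(c, e)))   [R3 at 2.2.2]
4. cons(cons(cons(e, c), cons(c, e)), m(e, cons(c, cons(e, c)), cons(c, e)))  →  cons(cons(cons(e, c), cons(c, e)), cons(e, cons(c, e)))   [R3 at 2]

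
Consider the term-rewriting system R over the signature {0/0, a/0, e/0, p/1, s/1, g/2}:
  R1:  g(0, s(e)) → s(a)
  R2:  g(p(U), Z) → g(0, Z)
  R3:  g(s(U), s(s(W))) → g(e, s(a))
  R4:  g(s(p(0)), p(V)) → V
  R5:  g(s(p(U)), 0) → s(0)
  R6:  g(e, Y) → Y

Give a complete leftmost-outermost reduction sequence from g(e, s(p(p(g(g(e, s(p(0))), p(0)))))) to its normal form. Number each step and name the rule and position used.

1. g(e, s(p(p(g(g(e, s(p(0))), p(0))))))  →  s(p(p(g(g(e, s(p(0))), p(0)))))   [R6 at ε]
2. s(p(p(g(g(e, s(p(0))), p(0)))))  →  s(p(p(g(s(p(0)), p(0)))))   [R6 at 1.1.1.1]
3. s(p(p(g(s(p(0)), p(0)))))  →  s(p(p(0)))   [R4 at 1.1.1]

s(p(p(0)))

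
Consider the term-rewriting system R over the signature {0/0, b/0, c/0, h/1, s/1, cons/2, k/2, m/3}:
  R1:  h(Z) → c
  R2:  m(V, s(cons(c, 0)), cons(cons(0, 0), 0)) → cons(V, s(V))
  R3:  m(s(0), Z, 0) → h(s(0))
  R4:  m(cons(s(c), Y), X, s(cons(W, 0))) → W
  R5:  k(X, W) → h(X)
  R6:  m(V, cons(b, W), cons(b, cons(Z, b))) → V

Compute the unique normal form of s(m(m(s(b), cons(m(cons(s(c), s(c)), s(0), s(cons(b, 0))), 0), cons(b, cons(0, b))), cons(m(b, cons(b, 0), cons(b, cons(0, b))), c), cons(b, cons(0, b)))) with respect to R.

s(s(b))

1. s(m(m(s(b), cons(m(cons(s(c), s(c)), s(0), s(cons(b, 0))), 0), cons(b, cons(0, b))), cons(m(b, cons(b, 0), cons(b, cons(0, b))), c), cons(b, cons(0, b))))  →  s(m(m(s(b), cons(b, 0), cons(b, cons(0, b))), cons(m(b, cons(b, 0), cons(b, cons(0, b))), c), cons(b, cons(0, b))))   [R4 at 1.1.2.1]
2. s(m(m(s(b), cons(b, 0), cons(b, cons(0, b))), cons(m(b, cons(b, 0), cons(b, cons(0, b))), c), cons(b, cons(0, b))))  →  s(m(s(b), cons(m(b, cons(b, 0), cons(b, cons(0, b))), c), cons(b, cons(0, b))))   [R6 at 1.1]
3. s(m(s(b), cons(m(b, cons(b, 0), cons(b, cons(0, b))), c), cons(b, cons(0, b))))  →  s(m(s(b), cons(b, c), cons(b, cons(0, b))))   [R6 at 1.2.1]
4. s(m(s(b), cons(b, c), cons(b, cons(0, b))))  →  s(s(b))   [R6 at 1]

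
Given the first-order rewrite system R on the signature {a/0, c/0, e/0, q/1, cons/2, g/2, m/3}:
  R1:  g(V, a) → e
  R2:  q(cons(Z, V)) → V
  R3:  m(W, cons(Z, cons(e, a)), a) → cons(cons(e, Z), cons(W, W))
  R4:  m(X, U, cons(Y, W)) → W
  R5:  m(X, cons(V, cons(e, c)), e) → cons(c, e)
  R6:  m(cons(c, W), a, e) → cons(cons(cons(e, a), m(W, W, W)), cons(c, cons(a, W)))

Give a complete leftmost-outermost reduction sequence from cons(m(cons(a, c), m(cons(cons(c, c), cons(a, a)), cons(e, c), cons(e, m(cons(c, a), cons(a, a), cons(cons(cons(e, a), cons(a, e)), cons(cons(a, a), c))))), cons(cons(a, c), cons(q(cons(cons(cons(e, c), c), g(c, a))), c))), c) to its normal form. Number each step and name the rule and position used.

1. cons(m(cons(a, c), m(cons(cons(c, c), cons(a, a)), cons(e, c), cons(e, m(cons(c, a), cons(a, a), cons(cons(cons(e, a), cons(a, e)), cons(cons(a, a), c))))), cons(cons(a, c), cons(q(cons(cons(cons(e, c), c), g(c, a))), c))), c)  →  cons(cons(q(cons(cons(cons(e, c), c), g(c, a))), c), c)   [R4 at 1]
2. cons(cons(q(cons(cons(cons(e, c), c), g(c, a))), c), c)  →  cons(cons(g(c, a), c), c)   [R2 at 1.1]
3. cons(cons(g(c, a), c), c)  →  cons(cons(e, c), c)   [R1 at 1.1]

cons(cons(e, c), c)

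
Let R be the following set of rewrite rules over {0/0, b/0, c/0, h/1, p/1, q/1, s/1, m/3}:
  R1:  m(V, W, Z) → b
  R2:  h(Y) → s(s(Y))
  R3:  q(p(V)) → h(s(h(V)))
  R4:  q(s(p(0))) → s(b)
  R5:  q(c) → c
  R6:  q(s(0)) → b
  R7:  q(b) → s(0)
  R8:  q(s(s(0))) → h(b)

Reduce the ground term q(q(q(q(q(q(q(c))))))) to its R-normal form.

c

1. q(q(q(q(q(q(q(c)))))))  →  q(q(q(q(q(q(c))))))   [R5 at 1.1.1.1.1.1]
2. q(q(q(q(q(q(c))))))  →  q(q(q(q(q(c)))))   [R5 at 1.1.1.1.1]
3. q(q(q(q(q(c)))))  →  q(q(q(q(c))))   [R5 at 1.1.1.1]
4. q(q(q(q(c))))  →  q(q(q(c)))   [R5 at 1.1.1]
5. q(q(q(c)))  →  q(q(c))   [R5 at 1.1]
6. q(q(c))  →  q(c)   [R5 at 1]
7. q(c)  →  c   [R5 at ε]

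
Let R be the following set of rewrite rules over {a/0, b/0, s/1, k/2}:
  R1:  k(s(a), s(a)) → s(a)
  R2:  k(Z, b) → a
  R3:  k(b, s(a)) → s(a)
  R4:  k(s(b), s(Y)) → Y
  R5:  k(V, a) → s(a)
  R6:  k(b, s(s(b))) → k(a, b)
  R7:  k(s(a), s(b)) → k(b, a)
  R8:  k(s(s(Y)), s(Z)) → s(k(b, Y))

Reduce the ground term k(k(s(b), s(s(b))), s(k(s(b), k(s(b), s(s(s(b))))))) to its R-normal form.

1. k(k(s(b), s(s(b))), s(k(s(b), k(s(b), s(s(s(b)))))))  →  k(s(b), s(k(s(b), k(s(b), s(s(s(b)))))))   [R4 at 1]
2. k(s(b), s(k(s(b), k(s(b), s(s(s(b)))))))  →  k(s(b), k(s(b), s(s(s(b)))))   [R4 at ε]
3. k(s(b), k(s(b), s(s(s(b)))))  →  k(s(b), s(s(b)))   [R4 at 2]
4. k(s(b), s(s(b)))  →  s(b)   [R4 at ε]

s(b)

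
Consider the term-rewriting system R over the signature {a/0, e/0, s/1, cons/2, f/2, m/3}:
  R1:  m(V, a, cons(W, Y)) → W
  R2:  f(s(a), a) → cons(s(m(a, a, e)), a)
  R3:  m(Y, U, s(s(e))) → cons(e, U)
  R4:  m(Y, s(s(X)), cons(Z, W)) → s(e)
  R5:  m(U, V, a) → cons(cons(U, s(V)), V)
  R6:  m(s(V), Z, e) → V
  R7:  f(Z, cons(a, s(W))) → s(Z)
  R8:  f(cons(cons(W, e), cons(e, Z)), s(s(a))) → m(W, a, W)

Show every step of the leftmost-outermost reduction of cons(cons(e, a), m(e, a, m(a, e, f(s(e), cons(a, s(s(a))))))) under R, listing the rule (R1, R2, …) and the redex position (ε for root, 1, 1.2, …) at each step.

1. cons(cons(e, a), m(e, a, m(a, e, f(s(e), cons(a, s(s(a)))))))  →  cons(cons(e, a), m(e, a, m(a, e, s(s(e)))))   [R7 at 2.3.3]
2. cons(cons(e, a), m(e, a, m(a, e, s(s(e)))))  →  cons(cons(e, a), m(e, a, cons(e, e)))   [R3 at 2.3]
3. cons(cons(e, a), m(e, a, cons(e, e)))  →  cons(cons(e, a), e)   [R1 at 2]

cons(cons(e, a), e)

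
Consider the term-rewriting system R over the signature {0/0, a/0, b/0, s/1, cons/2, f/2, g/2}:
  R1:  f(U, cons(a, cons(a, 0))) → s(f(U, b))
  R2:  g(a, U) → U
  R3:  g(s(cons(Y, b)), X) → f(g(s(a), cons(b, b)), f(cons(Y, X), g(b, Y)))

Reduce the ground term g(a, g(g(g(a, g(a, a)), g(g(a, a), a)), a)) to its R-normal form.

1. g(a, g(g(g(a, g(a, a)), g(g(a, a), a)), a))  →  g(g(g(a, g(a, a)), g(g(a, a), a)), a)   [R2 at ε]
2. g(g(g(a, g(a, a)), g(g(a, a), a)), a)  →  g(g(g(a, a), g(g(a, a), a)), a)   [R2 at 1.1]
3. g(g(g(a, a), g(g(a, a), a)), a)  →  g(g(a, g(g(a, a), a)), a)   [R2 at 1.1]
4. g(g(a, g(g(a, a), a)), a)  →  g(g(g(a, a), a), a)   [R2 at 1]
5. g(g(g(a, a), a), a)  →  g(g(a, a), a)   [R2 at 1.1]
6. g(g(a, a), a)  →  g(a, a)   [R2 at 1]
7. g(a, a)  →  a   [R2 at ε]

a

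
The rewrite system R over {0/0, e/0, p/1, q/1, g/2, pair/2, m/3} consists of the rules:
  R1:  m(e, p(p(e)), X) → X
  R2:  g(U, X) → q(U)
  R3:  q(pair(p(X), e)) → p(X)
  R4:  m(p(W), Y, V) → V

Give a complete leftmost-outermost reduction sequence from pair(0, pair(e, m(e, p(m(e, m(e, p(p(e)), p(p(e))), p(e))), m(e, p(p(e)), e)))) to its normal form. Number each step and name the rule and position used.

pair(0, pair(e, e))

1. pair(0, pair(e, m(e, p(m(e, m(e, p(p(e)), p(p(e))), p(e))), m(e, p(p(e)), e))))  →  pair(0, pair(e, m(e, p(m(e, p(p(e)), p(e))), m(e, p(p(e)), e))))   [R1 at 2.2.2.1.2]
2. pair(0, pair(e, m(e, p(m(e, p(p(e)), p(e))), m(e, p(p(e)), e))))  →  pair(0, pair(e, m(e, p(p(e)), m(e, p(p(e)), e))))   [R1 at 2.2.2.1]
3. pair(0, pair(e, m(e, p(p(e)), m(e, p(p(e)), e))))  →  pair(0, pair(e, m(e, p(p(e)), e)))   [R1 at 2.2]
4. pair(0, pair(e, m(e, p(p(e)), e)))  →  pair(0, pair(e, e))   [R1 at 2.2]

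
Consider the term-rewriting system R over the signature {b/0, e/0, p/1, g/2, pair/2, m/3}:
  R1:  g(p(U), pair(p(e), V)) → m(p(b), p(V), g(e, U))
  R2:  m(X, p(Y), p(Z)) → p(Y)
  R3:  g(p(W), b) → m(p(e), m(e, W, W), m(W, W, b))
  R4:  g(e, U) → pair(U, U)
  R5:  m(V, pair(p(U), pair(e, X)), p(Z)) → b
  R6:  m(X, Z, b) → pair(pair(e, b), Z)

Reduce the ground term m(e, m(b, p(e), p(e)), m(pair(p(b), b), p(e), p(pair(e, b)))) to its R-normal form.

p(e)

1. m(e, m(b, p(e), p(e)), m(pair(p(b), b), p(e), p(pair(e, b))))  →  m(e, p(e), m(pair(p(b), b), p(e), p(pair(e, b))))   [R2 at 2]
2. m(e, p(e), m(pair(p(b), b), p(e), p(pair(e, b))))  →  m(e, p(e), p(e))   [R2 at 3]
3. m(e, p(e), p(e))  →  p(e)   [R2 at ε]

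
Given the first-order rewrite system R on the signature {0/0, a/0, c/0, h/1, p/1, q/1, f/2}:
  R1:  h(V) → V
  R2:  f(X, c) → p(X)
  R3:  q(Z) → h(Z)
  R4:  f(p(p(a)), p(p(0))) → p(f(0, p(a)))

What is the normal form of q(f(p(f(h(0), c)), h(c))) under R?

p(p(p(0)))

1. q(f(p(f(h(0), c)), h(c)))  →  h(f(p(f(h(0), c)), h(c)))   [R3 at ε]
2. h(f(p(f(h(0), c)), h(c)))  →  f(p(f(h(0), c)), h(c))   [R1 at ε]
3. f(p(f(h(0), c)), h(c))  →  f(p(p(h(0))), h(c))   [R2 at 1.1]
4. f(p(p(h(0))), h(c))  →  f(p(p(0)), h(c))   [R1 at 1.1.1]
5. f(p(p(0)), h(c))  →  f(p(p(0)), c)   [R1 at 2]
6. f(p(p(0)), c)  →  p(p(p(0)))   [R2 at ε]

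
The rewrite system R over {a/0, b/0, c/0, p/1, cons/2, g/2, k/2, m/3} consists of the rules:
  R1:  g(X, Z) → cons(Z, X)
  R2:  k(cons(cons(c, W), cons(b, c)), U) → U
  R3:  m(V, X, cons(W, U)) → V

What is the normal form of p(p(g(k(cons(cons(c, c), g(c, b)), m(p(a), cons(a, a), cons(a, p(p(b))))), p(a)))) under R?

p(p(cons(p(a), p(a))))

1. p(p(g(k(cons(cons(c, c), g(c, b)), m(p(a), cons(a, a), cons(a, p(p(b))))), p(a))))  →  p(p(cons(p(a), k(cons(cons(c, c), g(c, b)), m(p(a), cons(a, a), cons(a, p(p(b))))))))   [R1 at 1.1]
2. p(p(cons(p(a), k(cons(cons(c, c), g(c, b)), m(p(a), cons(a, a), cons(a, p(p(b))))))))  →  p(p(cons(p(a), k(cons(cons(c, c), cons(b, c)), m(p(a), cons(a, a), cons(a, p(p(b))))))))   [R1 at 1.1.2.1.2]
3. p(p(cons(p(a), k(cons(cons(c, c), cons(b, c)), m(p(a), cons(a, a), cons(a, p(p(b))))))))  →  p(p(cons(p(a), m(p(a), cons(a, a), cons(a, p(p(b)))))))   [R2 at 1.1.2]
4. p(p(cons(p(a), m(p(a), cons(a, a), cons(a, p(p(b)))))))  →  p(p(cons(p(a), p(a))))   [R3 at 1.1.2]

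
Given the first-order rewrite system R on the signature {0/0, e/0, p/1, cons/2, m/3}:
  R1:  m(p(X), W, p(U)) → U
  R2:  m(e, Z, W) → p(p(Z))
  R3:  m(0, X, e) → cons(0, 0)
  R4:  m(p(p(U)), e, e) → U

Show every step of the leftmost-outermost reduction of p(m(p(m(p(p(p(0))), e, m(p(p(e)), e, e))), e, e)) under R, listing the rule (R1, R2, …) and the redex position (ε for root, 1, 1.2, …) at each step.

p(0)

1. p(m(p(m(p(p(p(0))), e, m(p(p(e)), e, e))), e, e))  →  p(m(p(m(p(p(p(0))), e, e)), e, e))   [R4 at 1.1.1.3]
2. p(m(p(m(p(p(p(0))), e, e)), e, e))  →  p(m(p(p(0)), e, e))   [R4 at 1.1.1]
3. p(m(p(p(0)), e, e))  →  p(0)   [R4 at 1]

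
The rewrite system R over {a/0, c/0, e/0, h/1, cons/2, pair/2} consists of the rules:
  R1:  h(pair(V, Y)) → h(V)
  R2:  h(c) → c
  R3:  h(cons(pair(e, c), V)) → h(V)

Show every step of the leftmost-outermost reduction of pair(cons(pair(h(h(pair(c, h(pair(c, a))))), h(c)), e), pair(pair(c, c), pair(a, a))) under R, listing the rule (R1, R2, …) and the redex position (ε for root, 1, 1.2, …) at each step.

1. pair(cons(pair(h(h(pair(c, h(pair(c, a))))), h(c)), e), pair(pair(c, c), pair(a, a)))  →  pair(cons(pair(h(h(c)), h(c)), e), pair(pair(c, c), pair(a, a)))   [R1 at 1.1.1.1]
2. pair(cons(pair(h(h(c)), h(c)), e), pair(pair(c, c), pair(a, a)))  →  pair(cons(pair(h(c), h(c)), e), pair(pair(c, c), pair(a, a)))   [R2 at 1.1.1.1]
3. pair(cons(pair(h(c), h(c)), e), pair(pair(c, c), pair(a, a)))  →  pair(cons(pair(c, h(c)), e), pair(pair(c, c), pair(a, a)))   [R2 at 1.1.1]
4. pair(cons(pair(c, h(c)), e), pair(pair(c, c), pair(a, a)))  →  pair(cons(pair(c, c), e), pair(pair(c, c), pair(a, a)))   [R2 at 1.1.2]

pair(cons(pair(c, c), e), pair(pair(c, c), pair(a, a)))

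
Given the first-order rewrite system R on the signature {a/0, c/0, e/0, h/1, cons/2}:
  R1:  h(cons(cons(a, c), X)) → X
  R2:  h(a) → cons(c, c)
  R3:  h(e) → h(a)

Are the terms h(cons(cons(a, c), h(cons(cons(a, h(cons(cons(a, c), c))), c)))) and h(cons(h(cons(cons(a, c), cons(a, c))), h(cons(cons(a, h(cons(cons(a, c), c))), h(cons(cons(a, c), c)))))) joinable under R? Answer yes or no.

yes — NF(t₁) = c, NF(t₂) = c

Reduce t₁ = h(cons(cons(a, c), h(cons(cons(a, h(cons(cons(a, c), c))), c)))):
1. h(cons(cons(a, c), h(cons(cons(a, h(cons(cons(a, c), c))), c))))  →  h(cons(cons(a, h(cons(cons(a, c), c))), c))   [R1 at ε]
2. h(cons(cons(a, h(cons(cons(a, c), c))), c))  →  h(cons(cons(a, c), c))   [R1 at 1.1.2]
3. h(cons(cons(a, c), c))  →  c   [R1 at ε]

Reduce t₂ = h(cons(h(cons(cons(a, c), cons(a, c))), h(cons(cons(a, h(cons(cons(a, c), c))), h(cons(cons(a, c), c)))))):
1. h(cons(h(cons(cons(a, c), cons(a, c))), h(cons(cons(a, h(cons(cons(a, c), c))), h(cons(cons(a, c), c))))))  →  h(cons(cons(a, c), h(cons(cons(a, h(cons(cons(a, c), c))), h(cons(cons(a, c), c))))))   [R1 at 1.1]
2. h(cons(cons(a, c), h(cons(cons(a, h(cons(cons(a, c), c))), h(cons(cons(a, c), c))))))  →  h(cons(cons(a, h(cons(cons(a, c), c))), h(cons(cons(a, c), c))))   [R1 at ε]
3. h(cons(cons(a, h(cons(cons(a, c), c))), h(cons(cons(a, c), c))))  →  h(cons(cons(a, c), h(cons(cons(a, c), c))))   [R1 at 1.1.2]
4. h(cons(cons(a, c), h(cons(cons(a, c), c))))  →  h(cons(cons(a, c), c))   [R1 at ε]
5. h(cons(cons(a, c), c))  →  c   [R1 at ε]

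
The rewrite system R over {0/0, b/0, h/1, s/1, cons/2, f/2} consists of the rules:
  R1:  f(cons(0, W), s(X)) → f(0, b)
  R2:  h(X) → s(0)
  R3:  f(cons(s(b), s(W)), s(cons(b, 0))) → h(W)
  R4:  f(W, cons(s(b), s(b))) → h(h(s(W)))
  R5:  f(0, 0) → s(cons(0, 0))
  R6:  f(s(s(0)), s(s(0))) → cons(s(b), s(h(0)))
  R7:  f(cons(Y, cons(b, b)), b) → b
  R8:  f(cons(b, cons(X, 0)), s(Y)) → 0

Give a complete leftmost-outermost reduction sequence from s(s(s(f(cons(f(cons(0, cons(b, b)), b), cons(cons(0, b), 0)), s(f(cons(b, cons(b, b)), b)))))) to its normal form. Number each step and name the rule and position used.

1. s(s(s(f(cons(f(cons(0, cons(b, b)), b), cons(cons(0, b), 0)), s(f(cons(b, cons(b, b)), b))))))  →  s(s(s(f(cons(b, cons(cons(0, b), 0)), s(f(cons(b, cons(b, b)), b))))))   [R7 at 1.1.1.1.1]
2. s(s(s(f(cons(b, cons(cons(0, b), 0)), s(f(cons(b, cons(b, b)), b))))))  →  s(s(s(0)))   [R8 at 1.1.1]

s(s(s(0)))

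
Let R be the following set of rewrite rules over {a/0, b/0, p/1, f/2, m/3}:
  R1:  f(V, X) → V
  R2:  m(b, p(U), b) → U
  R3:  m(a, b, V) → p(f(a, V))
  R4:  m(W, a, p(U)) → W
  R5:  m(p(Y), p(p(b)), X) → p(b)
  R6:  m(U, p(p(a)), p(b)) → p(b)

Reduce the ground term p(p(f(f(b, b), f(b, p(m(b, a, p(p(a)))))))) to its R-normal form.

p(p(b))

1. p(p(f(f(b, b), f(b, p(m(b, a, p(p(a))))))))  →  p(p(f(b, b)))   [R1 at 1.1]
2. p(p(f(b, b)))  →  p(p(b))   [R1 at 1.1]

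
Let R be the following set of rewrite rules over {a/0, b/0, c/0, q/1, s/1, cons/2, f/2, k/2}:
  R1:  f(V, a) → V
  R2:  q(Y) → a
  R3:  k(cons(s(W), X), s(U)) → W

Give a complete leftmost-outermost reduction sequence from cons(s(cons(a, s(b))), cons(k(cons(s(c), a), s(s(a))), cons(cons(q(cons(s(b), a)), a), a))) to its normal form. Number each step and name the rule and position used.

1. cons(s(cons(a, s(b))), cons(k(cons(s(c), a), s(s(a))), cons(cons(q(cons(s(b), a)), a), a)))  →  cons(s(cons(a, s(b))), cons(c, cons(cons(q(cons(s(b), a)), a), a)))   [R3 at 2.1]
2. cons(s(cons(a, s(b))), cons(c, cons(cons(q(cons(s(b), a)), a), a)))  →  cons(s(cons(a, s(b))), cons(c, cons(cons(a, a), a)))   [R2 at 2.2.1.1]

cons(s(cons(a, s(b))), cons(c, cons(cons(a, a), a)))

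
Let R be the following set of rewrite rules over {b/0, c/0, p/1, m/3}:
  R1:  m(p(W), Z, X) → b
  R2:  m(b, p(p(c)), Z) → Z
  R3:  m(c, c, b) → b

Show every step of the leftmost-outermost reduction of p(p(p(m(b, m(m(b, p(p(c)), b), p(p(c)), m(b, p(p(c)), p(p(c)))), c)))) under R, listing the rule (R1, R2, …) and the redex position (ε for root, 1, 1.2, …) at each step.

1. p(p(p(m(b, m(m(b, p(p(c)), b), p(p(c)), m(b, p(p(c)), p(p(c)))), c))))  →  p(p(p(m(b, m(b, p(p(c)), m(b, p(p(c)), p(p(c)))), c))))   [R2 at 1.1.1.2.1]
2. p(p(p(m(b, m(b, p(p(c)), m(b, p(p(c)), p(p(c)))), c))))  →  p(p(p(m(b, m(b, p(p(c)), p(p(c))), c))))   [R2 at 1.1.1.2]
3. p(p(p(m(b, m(b, p(p(c)), p(p(c))), c))))  →  p(p(p(m(b, p(p(c)), c))))   [R2 at 1.1.1.2]
4. p(p(p(m(b, p(p(c)), c))))  →  p(p(p(c)))   [R2 at 1.1.1]

p(p(p(c)))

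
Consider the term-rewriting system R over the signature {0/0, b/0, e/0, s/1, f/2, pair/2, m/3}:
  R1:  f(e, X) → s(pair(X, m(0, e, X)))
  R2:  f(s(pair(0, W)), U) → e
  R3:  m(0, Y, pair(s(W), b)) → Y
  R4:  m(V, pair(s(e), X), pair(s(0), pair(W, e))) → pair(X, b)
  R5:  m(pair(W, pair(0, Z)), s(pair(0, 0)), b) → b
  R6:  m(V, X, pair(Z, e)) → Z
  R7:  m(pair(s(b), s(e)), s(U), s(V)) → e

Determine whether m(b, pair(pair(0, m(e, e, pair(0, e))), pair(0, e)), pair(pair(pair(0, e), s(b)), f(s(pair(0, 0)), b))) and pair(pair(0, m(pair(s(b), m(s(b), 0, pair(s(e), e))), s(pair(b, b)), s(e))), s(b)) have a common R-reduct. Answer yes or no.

yes — NF(t₁) = pair(pair(0, e), s(b)), NF(t₂) = pair(pair(0, e), s(b))

Reduce t₁ = m(b, pair(pair(0, m(e, e, pair(0, e))), pair(0, e)), pair(pair(pair(0, e), s(b)), f(s(pair(0, 0)), b))):
1. m(b, pair(pair(0, m(e, e, pair(0, e))), pair(0, e)), pair(pair(pair(0, e), s(b)), f(s(pair(0, 0)), b)))  →  m(b, pair(pair(0, 0), pair(0, e)), pair(pair(pair(0, e), s(b)), f(s(pair(0, 0)), b)))   [R6 at 2.1.2]
2. m(b, pair(pair(0, 0), pair(0, e)), pair(pair(pair(0, e), s(b)), f(s(pair(0, 0)), b)))  →  m(b, pair(pair(0, 0), pair(0, e)), pair(pair(pair(0, e), s(b)), e))   [R2 at 3.2]
3. m(b, pair(pair(0, 0), pair(0, e)), pair(pair(pair(0, e), s(b)), e))  →  pair(pair(0, e), s(b))   [R6 at ε]

Reduce t₂ = pair(pair(0, m(pair(s(b), m(s(b), 0, pair(s(e), e))), s(pair(b, b)), s(e))), s(b)):
1. pair(pair(0, m(pair(s(b), m(s(b), 0, pair(s(e), e))), s(pair(b, b)), s(e))), s(b))  →  pair(pair(0, m(pair(s(b), s(e)), s(pair(b, b)), s(e))), s(b))   [R6 at 1.2.1.2]
2. pair(pair(0, m(pair(s(b), s(e)), s(pair(b, b)), s(e))), s(b))  →  pair(pair(0, e), s(b))   [R7 at 1.2]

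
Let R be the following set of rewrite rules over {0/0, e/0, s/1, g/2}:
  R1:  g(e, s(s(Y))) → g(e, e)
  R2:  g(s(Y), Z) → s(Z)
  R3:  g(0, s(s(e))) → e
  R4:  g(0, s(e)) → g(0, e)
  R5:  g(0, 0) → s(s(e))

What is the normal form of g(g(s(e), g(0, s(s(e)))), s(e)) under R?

s(s(e))

1. g(g(s(e), g(0, s(s(e)))), s(e))  →  g(s(g(0, s(s(e)))), s(e))   [R2 at 1]
2. g(s(g(0, s(s(e)))), s(e))  →  s(s(e))   [R2 at ε]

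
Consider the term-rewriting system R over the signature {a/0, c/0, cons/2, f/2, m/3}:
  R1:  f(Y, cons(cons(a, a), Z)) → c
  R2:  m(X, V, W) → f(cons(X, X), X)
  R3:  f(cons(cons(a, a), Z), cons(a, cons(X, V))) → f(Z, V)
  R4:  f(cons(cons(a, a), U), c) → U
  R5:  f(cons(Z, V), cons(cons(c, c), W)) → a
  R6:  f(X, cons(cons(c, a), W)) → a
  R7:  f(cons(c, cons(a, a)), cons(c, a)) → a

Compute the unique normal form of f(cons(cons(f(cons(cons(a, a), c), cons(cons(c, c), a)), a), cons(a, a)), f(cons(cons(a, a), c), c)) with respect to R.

cons(a, a)

1. f(cons(cons(f(cons(cons(a, a), c), cons(cons(c, c), a)), a), cons(a, a)), f(cons(cons(a, a), c), c))  →  f(cons(cons(a, a), cons(a, a)), f(cons(cons(a, a), c), c))   [R5 at 1.1.1]
2. f(cons(cons(a, a), cons(a, a)), f(cons(cons(a, a), c), c))  →  f(cons(cons(a, a), cons(a, a)), c)   [R4 at 2]
3. f(cons(cons(a, a), cons(a, a)), c)  →  cons(a, a)   [R4 at ε]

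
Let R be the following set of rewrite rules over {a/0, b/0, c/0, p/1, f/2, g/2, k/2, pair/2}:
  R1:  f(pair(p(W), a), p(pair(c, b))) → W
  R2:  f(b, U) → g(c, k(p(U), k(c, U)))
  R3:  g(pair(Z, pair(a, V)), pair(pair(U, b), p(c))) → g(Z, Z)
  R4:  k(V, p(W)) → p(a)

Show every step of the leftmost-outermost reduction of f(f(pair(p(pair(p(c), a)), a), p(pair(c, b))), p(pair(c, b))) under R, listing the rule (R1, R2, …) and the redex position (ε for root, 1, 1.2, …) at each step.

c

1. f(f(pair(p(pair(p(c), a)), a), p(pair(c, b))), p(pair(c, b)))  →  f(pair(p(c), a), p(pair(c, b)))   [R1 at 1]
2. f(pair(p(c), a), p(pair(c, b)))  →  c   [R1 at ε]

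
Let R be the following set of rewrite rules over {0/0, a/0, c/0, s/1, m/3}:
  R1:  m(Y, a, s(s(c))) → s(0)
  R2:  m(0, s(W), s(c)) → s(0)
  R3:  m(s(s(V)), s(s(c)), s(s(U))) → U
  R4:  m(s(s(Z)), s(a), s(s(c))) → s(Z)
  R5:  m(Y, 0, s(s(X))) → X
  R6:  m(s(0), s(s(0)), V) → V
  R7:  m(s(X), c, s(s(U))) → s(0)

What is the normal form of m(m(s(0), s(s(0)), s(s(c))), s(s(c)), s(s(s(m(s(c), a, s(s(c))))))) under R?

s(s(0))

1. m(m(s(0), s(s(0)), s(s(c))), s(s(c)), s(s(s(m(s(c), a, s(s(c)))))))  →  m(s(s(c)), s(s(c)), s(s(s(m(s(c), a, s(s(c)))))))   [R6 at 1]
2. m(s(s(c)), s(s(c)), s(s(s(m(s(c), a, s(s(c)))))))  →  s(m(s(c), a, s(s(c))))   [R3 at ε]
3. s(m(s(c), a, s(s(c))))  →  s(s(0))   [R1 at 1]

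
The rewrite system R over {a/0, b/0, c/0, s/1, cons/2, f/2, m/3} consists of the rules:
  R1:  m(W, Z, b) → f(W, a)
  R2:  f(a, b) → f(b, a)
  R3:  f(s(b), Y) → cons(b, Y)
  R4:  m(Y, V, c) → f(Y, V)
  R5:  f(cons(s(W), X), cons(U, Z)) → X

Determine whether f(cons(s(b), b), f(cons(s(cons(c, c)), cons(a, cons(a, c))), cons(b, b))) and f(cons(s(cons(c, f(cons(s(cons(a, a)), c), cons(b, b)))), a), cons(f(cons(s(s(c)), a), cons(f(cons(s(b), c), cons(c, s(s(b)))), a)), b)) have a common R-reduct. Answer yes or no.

no — NF(t₁) = b, NF(t₂) = a

Reduce t₁ = f(cons(s(b), b), f(cons(s(cons(c, c)), cons(a, cons(a, c))), cons(b, b))):
1. f(cons(s(b), b), f(cons(s(cons(c, c)), cons(a, cons(a, c))), cons(b, b)))  →  f(cons(s(b), b), cons(a, cons(a, c)))   [R5 at 2]
2. f(cons(s(b), b), cons(a, cons(a, c)))  →  b   [R5 at ε]

Reduce t₂ = f(cons(s(cons(c, f(cons(s(cons(a, a)), c), cons(b, b)))), a), cons(f(cons(s(s(c)), a), cons(f(cons(s(b), c), cons(c, s(s(b)))), a)), b)):
1. f(cons(s(cons(c, f(cons(s(cons(a, a)), c), cons(b, b)))), a), cons(f(cons(s(s(c)), a), cons(f(cons(s(b), c), cons(c, s(s(b)))), a)), b))  →  a   [R5 at ε]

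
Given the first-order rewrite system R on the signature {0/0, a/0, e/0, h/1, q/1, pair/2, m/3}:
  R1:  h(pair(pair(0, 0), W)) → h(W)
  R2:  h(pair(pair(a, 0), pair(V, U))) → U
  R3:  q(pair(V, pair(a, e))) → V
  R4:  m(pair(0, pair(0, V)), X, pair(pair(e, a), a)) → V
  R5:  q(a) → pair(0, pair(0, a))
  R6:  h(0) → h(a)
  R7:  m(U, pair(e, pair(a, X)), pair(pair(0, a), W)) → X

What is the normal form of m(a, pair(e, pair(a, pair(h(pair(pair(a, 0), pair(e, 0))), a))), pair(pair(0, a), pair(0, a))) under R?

pair(0, a)

1. m(a, pair(e, pair(a, pair(h(pair(pair(a, 0), pair(e, 0))), a))), pair(pair(0, a), pair(0, a)))  →  pair(h(pair(pair(a, 0), pair(e, 0))), a)   [R7 at ε]
2. pair(h(pair(pair(a, 0), pair(e, 0))), a)  →  pair(0, a)   [R2 at 1]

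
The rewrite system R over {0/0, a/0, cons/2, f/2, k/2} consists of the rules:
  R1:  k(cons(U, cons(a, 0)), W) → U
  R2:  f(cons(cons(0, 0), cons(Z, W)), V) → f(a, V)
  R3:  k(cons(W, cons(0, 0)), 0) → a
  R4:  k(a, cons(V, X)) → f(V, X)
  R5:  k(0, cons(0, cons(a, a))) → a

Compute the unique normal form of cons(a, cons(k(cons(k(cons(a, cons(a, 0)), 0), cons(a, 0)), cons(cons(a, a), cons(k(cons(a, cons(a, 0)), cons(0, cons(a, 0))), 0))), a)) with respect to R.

cons(a, cons(a, a))

1. cons(a, cons(k(cons(k(cons(a, cons(a, 0)), 0), cons(a, 0)), cons(cons(a, a), cons(k(cons(a, cons(a, 0)), cons(0, cons(a, 0))), 0))), a))  →  cons(a, cons(k(cons(a, cons(a, 0)), 0), a))   [R1 at 2.1]
2. cons(a, cons(k(cons(a, cons(a, 0)), 0), a))  →  cons(a, cons(a, a))   [R1 at 2.1]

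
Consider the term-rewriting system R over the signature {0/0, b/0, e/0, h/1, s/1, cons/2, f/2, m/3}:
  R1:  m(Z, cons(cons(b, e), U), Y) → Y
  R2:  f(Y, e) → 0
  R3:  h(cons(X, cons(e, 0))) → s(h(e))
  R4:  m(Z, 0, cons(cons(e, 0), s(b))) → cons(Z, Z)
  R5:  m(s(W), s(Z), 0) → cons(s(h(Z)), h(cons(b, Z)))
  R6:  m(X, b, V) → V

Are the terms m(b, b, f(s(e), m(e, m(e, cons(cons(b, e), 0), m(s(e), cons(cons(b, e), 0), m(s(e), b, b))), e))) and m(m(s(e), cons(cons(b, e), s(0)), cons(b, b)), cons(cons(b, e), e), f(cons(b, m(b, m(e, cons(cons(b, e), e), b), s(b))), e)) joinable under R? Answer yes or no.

yes — NF(t₁) = 0, NF(t₂) = 0

Reduce t₁ = m(b, b, f(s(e), m(e, m(e, cons(cons(b, e), 0), m(s(e), cons(cons(b, e), 0), m(s(e), b, b))), e))):
1. m(b, b, f(s(e), m(e, m(e, cons(cons(b, e), 0), m(s(e), cons(cons(b, e), 0), m(s(e), b, b))), e)))  →  f(s(e), m(e, m(e, cons(cons(b, e), 0), m(s(e), cons(cons(b, e), 0), m(s(e), b, b))), e))   [R6 at ε]
2. f(s(e), m(e, m(e, cons(cons(b, e), 0), m(s(e), cons(cons(b, e), 0), m(s(e), b, b))), e))  →  f(s(e), m(e, m(s(e), cons(cons(b, e), 0), m(s(e), b, b)), e))   [R1 at 2.2]
3. f(s(e), m(e, m(s(e), cons(cons(b, e), 0), m(s(e), b, b)), e))  →  f(s(e), m(e, m(s(e), b, b), e))   [R1 at 2.2]
4. f(s(e), m(e, m(s(e), b, b), e))  →  f(s(e), m(e, b, e))   [R6 at 2.2]
5. f(s(e), m(e, b, e))  →  f(s(e), e)   [R6 at 2]
6. f(s(e), e)  →  0   [R2 at ε]

Reduce t₂ = m(m(s(e), cons(cons(b, e), s(0)), cons(b, b)), cons(cons(b, e), e), f(cons(b, m(b, m(e, cons(cons(b, e), e), b), s(b))), e)):
1. m(m(s(e), cons(cons(b, e), s(0)), cons(b, b)), cons(cons(b, e), e), f(cons(b, m(b, m(e, cons(cons(b, e), e), b), s(b))), e))  →  f(cons(b, m(b, m(e, cons(cons(b, e), e), b), s(b))), e)   [R1 at ε]
2. f(cons(b, m(b, m(e, cons(cons(b, e), e), b), s(b))), e)  →  0   [R2 at ε]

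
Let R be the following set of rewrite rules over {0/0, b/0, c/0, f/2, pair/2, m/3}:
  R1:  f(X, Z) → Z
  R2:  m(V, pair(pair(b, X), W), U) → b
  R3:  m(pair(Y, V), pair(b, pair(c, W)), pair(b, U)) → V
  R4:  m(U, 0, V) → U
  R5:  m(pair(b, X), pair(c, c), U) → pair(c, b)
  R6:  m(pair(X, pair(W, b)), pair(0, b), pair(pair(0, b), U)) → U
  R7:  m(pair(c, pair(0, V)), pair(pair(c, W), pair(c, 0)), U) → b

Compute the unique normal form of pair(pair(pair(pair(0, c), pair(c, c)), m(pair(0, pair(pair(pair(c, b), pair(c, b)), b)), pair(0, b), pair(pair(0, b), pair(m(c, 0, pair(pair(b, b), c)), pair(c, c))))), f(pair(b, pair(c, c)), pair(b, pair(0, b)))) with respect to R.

1. pair(pair(pair(pair(0, c), pair(c, c)), m(pair(0, pair(pair(pair(c, b), pair(c, b)), b)), pair(0, b), pair(pair(0, b), pair(m(c, 0, pair(pair(b, b), c)), pair(c, c))))), f(pair(b, pair(c, c)), pair(b, pair(0, b))))  →  pair(pair(pair(pair(0, c), pair(c, c)), pair(m(c, 0, pair(pair(b, b), c)), pair(c, c))), f(pair(b, pair(c, c)), pair(b, pair(0, b))))   [R6 at 1.2]
2. pair(pair(pair(pair(0, c), pair(c, c)), pair(m(c, 0, pair(pair(b, b), c)), pair(c, c))), f(pair(b, pair(c, c)), pair(b, pair(0, b))))  →  pair(pair(pair(pair(0, c), pair(c, c)), pair(c, pair(c, c))), f(pair(b, pair(c, c)), pair(b, pair(0, b))))   [R4 at 1.2.1]
3. pair(pair(pair(pair(0, c), pair(c, c)), pair(c, pair(c, c))), f(pair(b, pair(c, c)), pair(b, pair(0, b))))  →  pair(pair(pair(pair(0, c), pair(c, c)), pair(c, pair(c, c))), pair(b, pair(0, b)))   [R1 at 2]

pair(pair(pair(pair(0, c), pair(c, c)), pair(c, pair(c, c))), pair(b, pair(0, b)))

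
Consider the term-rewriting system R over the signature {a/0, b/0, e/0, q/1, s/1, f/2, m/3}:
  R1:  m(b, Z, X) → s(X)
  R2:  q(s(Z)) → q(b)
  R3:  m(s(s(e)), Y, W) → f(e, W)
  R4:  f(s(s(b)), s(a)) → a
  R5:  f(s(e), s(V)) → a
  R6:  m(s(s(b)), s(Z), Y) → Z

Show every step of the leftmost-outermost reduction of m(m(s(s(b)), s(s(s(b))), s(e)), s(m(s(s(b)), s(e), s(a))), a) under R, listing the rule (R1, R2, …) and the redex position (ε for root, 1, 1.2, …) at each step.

1. m(m(s(s(b)), s(s(s(b))), s(e)), s(m(s(s(b)), s(e), s(a))), a)  →  m(s(s(b)), s(m(s(s(b)), s(e), s(a))), a)   [R6 at 1]
2. m(s(s(b)), s(m(s(s(b)), s(e), s(a))), a)  →  m(s(s(b)), s(e), s(a))   [R6 at ε]
3. m(s(s(b)), s(e), s(a))  →  e   [R6 at ε]

e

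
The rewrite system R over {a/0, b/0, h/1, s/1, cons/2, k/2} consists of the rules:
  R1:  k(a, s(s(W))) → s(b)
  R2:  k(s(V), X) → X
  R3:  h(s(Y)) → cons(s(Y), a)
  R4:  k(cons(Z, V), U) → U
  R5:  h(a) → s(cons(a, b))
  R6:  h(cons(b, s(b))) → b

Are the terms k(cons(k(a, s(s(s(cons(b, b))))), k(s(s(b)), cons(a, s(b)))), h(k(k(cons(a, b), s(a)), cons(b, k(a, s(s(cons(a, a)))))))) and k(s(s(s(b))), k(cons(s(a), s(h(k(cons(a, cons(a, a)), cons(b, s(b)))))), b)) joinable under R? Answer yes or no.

yes — NF(t₁) = b, NF(t₂) = b

Reduce t₁ = k(cons(k(a, s(s(s(cons(b, b))))), k(s(s(b)), cons(a, s(b)))), h(k(k(cons(a, b), s(a)), cons(b, k(a, s(s(cons(a, a)))))))):
1. k(cons(k(a, s(s(s(cons(b, b))))), k(s(s(b)), cons(a, s(b)))), h(k(k(cons(a, b), s(a)), cons(b, k(a, s(s(cons(a, a))))))))  →  h(k(k(cons(a, b), s(a)), cons(b, k(a, s(s(cons(a, a)))))))   [R4 at ε]
2. h(k(k(cons(a, b), s(a)), cons(b, k(a, s(s(cons(a, a)))))))  →  h(k(s(a), cons(b, k(a, s(s(cons(a, a)))))))   [R4 at 1.1]
3. h(k(s(a), cons(b, k(a, s(s(cons(a, a)))))))  →  h(cons(b, k(a, s(s(cons(a, a))))))   [R2 at 1]
4. h(cons(b, k(a, s(s(cons(a, a))))))  →  h(cons(b, s(b)))   [R1 at 1.2]
5. h(cons(b, s(b)))  →  b   [R6 at ε]

Reduce t₂ = k(s(s(s(b))), k(cons(s(a), s(h(k(cons(a, cons(a, a)), cons(b, s(b)))))), b)):
1. k(s(s(s(b))), k(cons(s(a), s(h(k(cons(a, cons(a, a)), cons(b, s(b)))))), b))  →  k(cons(s(a), s(h(k(cons(a, cons(a, a)), cons(b, s(b)))))), b)   [R2 at ε]
2. k(cons(s(a), s(h(k(cons(a, cons(a, a)), cons(b, s(b)))))), b)  →  b   [R4 at ε]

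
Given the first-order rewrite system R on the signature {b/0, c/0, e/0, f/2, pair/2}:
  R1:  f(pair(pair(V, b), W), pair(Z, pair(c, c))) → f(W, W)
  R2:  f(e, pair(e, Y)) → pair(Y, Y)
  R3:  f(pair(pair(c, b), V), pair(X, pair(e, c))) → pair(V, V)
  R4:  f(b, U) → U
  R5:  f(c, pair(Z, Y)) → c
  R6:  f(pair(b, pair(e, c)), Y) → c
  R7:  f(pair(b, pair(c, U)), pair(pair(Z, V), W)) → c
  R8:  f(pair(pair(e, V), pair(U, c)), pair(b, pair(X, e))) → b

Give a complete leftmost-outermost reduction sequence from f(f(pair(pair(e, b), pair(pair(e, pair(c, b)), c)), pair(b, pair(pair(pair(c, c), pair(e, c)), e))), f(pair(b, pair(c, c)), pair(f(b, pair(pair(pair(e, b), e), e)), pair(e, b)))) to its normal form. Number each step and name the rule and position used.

1. f(f(pair(pair(e, b), pair(pair(e, pair(c, b)), c)), pair(b, pair(pair(pair(c, c), pair(e, c)), e))), f(pair(b, pair(c, c)), pair(f(b, pair(pair(pair(e, b), e), e)), pair(e, b))))  →  f(b, f(pair(b, pair(c, c)), pair(f(b, pair(pair(pair(e, b), e), e)), pair(e, b))))   [R8 at 1]
2. f(b, f(pair(b, pair(c, c)), pair(f(b, pair(pair(pair(e, b), e), e)), pair(e, b))))  →  f(pair(b, pair(c, c)), pair(f(b, pair(pair(pair(e, b), e), e)), pair(e, b)))   [R4 at ε]
3. f(pair(b, pair(c, c)), pair(f(b, pair(pair(pair(e, b), e), e)), pair(e, b)))  →  f(pair(b, pair(c, c)), pair(pair(pair(pair(e, b), e), e), pair(e, b)))   [R4 at 2.1]
4. f(pair(b, pair(c, c)), pair(pair(pair(pair(e, b), e), e), pair(e, b)))  →  c   [R7 at ε]

c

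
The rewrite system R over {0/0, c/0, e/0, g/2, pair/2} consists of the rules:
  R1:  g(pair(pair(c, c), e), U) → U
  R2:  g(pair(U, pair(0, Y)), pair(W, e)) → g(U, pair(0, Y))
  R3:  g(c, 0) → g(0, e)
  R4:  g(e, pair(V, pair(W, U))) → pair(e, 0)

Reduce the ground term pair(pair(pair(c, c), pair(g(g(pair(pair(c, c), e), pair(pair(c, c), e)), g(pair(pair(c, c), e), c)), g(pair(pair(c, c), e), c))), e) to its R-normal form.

1. pair(pair(pair(c, c), pair(g(g(pair(pair(c, c), e), pair(pair(c, c), e)), g(pair(pair(c, c), e), c)), g(pair(pair(c, c), e), c))), e)  →  pair(pair(pair(c, c), pair(g(pair(pair(c, c), e), g(pair(pair(c, c), e), c)), g(pair(pair(c, c), e), c))), e)   [R1 at 1.2.1.1]
2. pair(pair(pair(c, c), pair(g(pair(pair(c, c), e), g(pair(pair(c, c), e), c)), g(pair(pair(c, c), e), c))), e)  →  pair(pair(pair(c, c), pair(g(pair(pair(c, c), e), c), g(pair(pair(c, c), e), c))), e)   [R1 at 1.2.1]
3. pair(pair(pair(c, c), pair(g(pair(pair(c, c), e), c), g(pair(pair(c, c), e), c))), e)  →  pair(pair(pair(c, c), pair(c, g(pair(pair(c, c), e), c))), e)   [R1 at 1.2.1]
4. pair(pair(pair(c, c), pair(c, g(pair(pair(c, c), e), c))), e)  →  pair(pair(pair(c, c), pair(c, c)), e)   [R1 at 1.2.2]

pair(pair(pair(c, c), pair(c, c)), e)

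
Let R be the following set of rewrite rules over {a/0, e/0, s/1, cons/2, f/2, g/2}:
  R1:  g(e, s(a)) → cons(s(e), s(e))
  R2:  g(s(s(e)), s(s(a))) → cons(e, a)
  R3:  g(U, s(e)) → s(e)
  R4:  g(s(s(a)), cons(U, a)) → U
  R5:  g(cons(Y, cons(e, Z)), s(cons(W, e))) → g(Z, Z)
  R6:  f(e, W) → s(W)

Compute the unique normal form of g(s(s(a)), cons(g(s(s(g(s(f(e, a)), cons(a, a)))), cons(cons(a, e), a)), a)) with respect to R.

1. g(s(s(a)), cons(g(s(s(g(s(f(e, a)), cons(a, a)))), cons(cons(a, e), a)), a))  →  g(s(s(g(s(f(e, a)), cons(a, a)))), cons(cons(a, e), a))   [R4 at ε]
2. g(s(s(g(s(f(e, a)), cons(a, a)))), cons(cons(a, e), a))  →  g(s(s(g(s(s(a)), cons(a, a)))), cons(cons(a, e), a))   [R6 at 1.1.1.1.1]
3. g(s(s(g(s(s(a)), cons(a, a)))), cons(cons(a, e), a))  →  g(s(s(a)), cons(cons(a, e), a))   [R4 at 1.1.1]
4. g(s(s(a)), cons(cons(a, e), a))  →  cons(a, e)   [R4 at ε]

cons(a, e)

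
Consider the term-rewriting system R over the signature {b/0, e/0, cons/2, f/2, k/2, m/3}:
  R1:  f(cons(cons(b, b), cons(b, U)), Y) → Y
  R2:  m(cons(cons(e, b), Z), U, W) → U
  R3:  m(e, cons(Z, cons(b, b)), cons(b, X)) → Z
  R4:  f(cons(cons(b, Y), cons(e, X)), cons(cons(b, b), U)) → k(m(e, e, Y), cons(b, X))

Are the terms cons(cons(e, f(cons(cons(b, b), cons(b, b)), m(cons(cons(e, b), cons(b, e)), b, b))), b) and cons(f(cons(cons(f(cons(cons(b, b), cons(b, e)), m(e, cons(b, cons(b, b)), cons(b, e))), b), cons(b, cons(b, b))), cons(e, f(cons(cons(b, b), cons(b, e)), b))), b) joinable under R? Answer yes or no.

Reduce t₁ = cons(cons(e, f(cons(cons(b, b), cons(b, b)), m(cons(cons(e, b), cons(b, e)), b, b))), b):
1. cons(cons(e, f(cons(cons(b, b), cons(b, b)), m(cons(cons(e, b), cons(b, e)), b, b))), b)  →  cons(cons(e, m(cons(cons(e, b), cons(b, e)), b, b)), b)   [R1 at 1.2]
2. cons(cons(e, m(cons(cons(e, b), cons(b, e)), b, b)), b)  →  cons(cons(e, b), b)   [R2 at 1.2]

Reduce t₂ = cons(f(cons(cons(f(cons(cons(b, b), cons(b, e)), m(e, cons(b, cons(b, b)), cons(b, e))), b), cons(b, cons(b, b))), cons(e, f(cons(cons(b, b), cons(b, e)), b))), b):
1. cons(f(cons(cons(f(cons(cons(b, b), cons(b, e)), m(e, cons(b, cons(b, b)), cons(b, e))), b), cons(b, cons(b, b))), cons(e, f(cons(cons(b, b), cons(b, e)), b))), b)  →  cons(f(cons(cons(m(e, cons(b, cons(b, b)), cons(b, e)), b), cons(b, cons(b, b))), cons(e, f(cons(cons(b, b), cons(b, e)), b))), b)   [R1 at 1.1.1.1]
2. cons(f(cons(cons(m(e, cons(b, cons(b, b)), cons(b, e)), b), cons(b, cons(b, b))), cons(e, f(cons(cons(b, b), cons(b, e)), b))), b)  →  cons(f(cons(cons(b, b), cons(b, cons(b, b))), cons(e, f(cons(cons(b, b), cons(b, e)), b))), b)   [R3 at 1.1.1.1]
3. cons(f(cons(cons(b, b), cons(b, cons(b, b))), cons(e, f(cons(cons(b, b), cons(b, e)), b))), b)  →  cons(cons(e, f(cons(cons(b, b), cons(b, e)), b)), b)   [R1 at 1]
4. cons(cons(e, f(cons(cons(b, b), cons(b, e)), b)), b)  →  cons(cons(e, b), b)   [R1 at 1.2]

yes — NF(t₁) = cons(cons(e, b), b), NF(t₂) = cons(cons(e, b), b)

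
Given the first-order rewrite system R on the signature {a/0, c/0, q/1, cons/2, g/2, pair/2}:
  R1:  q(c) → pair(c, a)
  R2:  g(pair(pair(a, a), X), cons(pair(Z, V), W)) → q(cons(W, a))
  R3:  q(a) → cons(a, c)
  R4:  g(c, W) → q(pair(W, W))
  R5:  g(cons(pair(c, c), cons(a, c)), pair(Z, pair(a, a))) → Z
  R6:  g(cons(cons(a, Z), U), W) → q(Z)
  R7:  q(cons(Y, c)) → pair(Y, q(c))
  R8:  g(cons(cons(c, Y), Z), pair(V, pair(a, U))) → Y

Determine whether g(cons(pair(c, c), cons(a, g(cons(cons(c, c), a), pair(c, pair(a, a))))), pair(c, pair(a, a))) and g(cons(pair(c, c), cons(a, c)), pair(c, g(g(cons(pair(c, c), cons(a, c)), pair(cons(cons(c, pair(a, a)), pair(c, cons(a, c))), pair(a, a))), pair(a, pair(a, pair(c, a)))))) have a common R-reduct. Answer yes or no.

Reduce t₁ = g(cons(pair(c, c), cons(a, g(cons(cons(c, c), a), pair(c, pair(a, a))))), pair(c, pair(a, a))):
1. g(cons(pair(c, c), cons(a, g(cons(cons(c, c), a), pair(c, pair(a, a))))), pair(c, pair(a, a)))  →  g(cons(pair(c, c), cons(a, c)), pair(c, pair(a, a)))   [R8 at 1.2.2]
2. g(cons(pair(c, c), cons(a, c)), pair(c, pair(a, a)))  →  c   [R5 at ε]

Reduce t₂ = g(cons(pair(c, c), cons(a, c)), pair(c, g(g(cons(pair(c, c), cons(a, c)), pair(cons(cons(c, pair(a, a)), pair(c, cons(a, c))), pair(a, a))), pair(a, pair(a, pair(c, a)))))):
1. g(cons(pair(c, c), cons(a, c)), pair(c, g(g(cons(pair(c, c), cons(a, c)), pair(cons(cons(c, pair(a, a)), pair(c, cons(a, c))), pair(a, a))), pair(a, pair(a, pair(c, a))))))  →  g(cons(pair(c, c), cons(a, c)), pair(c, g(cons(cons(c, pair(a, a)), pair(c, cons(a, c))), pair(a, pair(a, pair(c, a))))))   [R5 at 2.2.1]
2. g(cons(pair(c, c), cons(a, c)), pair(c, g(cons(cons(c, pair(a, a)), pair(c, cons(a, c))), pair(a, pair(a, pair(c, a))))))  →  g(cons(pair(c, c), cons(a, c)), pair(c, pair(a, a)))   [R8 at 2.2]
3. g(cons(pair(c, c), cons(a, c)), pair(c, pair(a, a)))  →  c   [R5 at ε]

yes — NF(t₁) = c, NF(t₂) = c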